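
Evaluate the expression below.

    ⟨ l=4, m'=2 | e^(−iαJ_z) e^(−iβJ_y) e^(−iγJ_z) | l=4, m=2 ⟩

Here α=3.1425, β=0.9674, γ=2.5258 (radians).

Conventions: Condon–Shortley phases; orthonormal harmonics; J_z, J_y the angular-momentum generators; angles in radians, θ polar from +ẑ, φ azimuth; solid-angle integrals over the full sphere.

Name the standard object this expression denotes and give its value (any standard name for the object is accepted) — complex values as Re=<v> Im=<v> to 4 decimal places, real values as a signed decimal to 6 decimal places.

Wigner D-matrix element, Re=-0.1475 Im=-0.4157

This is a Wigner D-matrix element — the rotation-matrix element ⟨l m'| R(α,β,γ) |l m⟩ in the angular-momentum basis.
First d^4_{2,2}(β=0.9674), then the phase factors e^{-i(2)α} and e^{-i(2)γ}:
With c≡cos(β/2)=0.885280 and s≡sin(β/2)=0.465058, N=[720·2·720·2]^{1/2}=1440.000000
k: max(0,(2)−(2))=0 … min(4+(2),4−(2))=2
  k=0: (−1)^0·1440.0000/(1440)·0.8853^8·0.4651^0 = +0.377265
  k=1: (−1)^1·1440.0000/(120)·0.8853^6·0.4651^2 = -1.249338
  k=2: (−1)^2·1440.0000/(96)·0.8853^4·0.4651^4 = +0.430965
d^4_{2,2}(0.9674) = +0.377265 -1.249338 +0.430965 = -0.441108
D = (+0.999998-0.001815i)·(-0.441108)·(+0.332743+0.943017i) = -0.147530-0.415705i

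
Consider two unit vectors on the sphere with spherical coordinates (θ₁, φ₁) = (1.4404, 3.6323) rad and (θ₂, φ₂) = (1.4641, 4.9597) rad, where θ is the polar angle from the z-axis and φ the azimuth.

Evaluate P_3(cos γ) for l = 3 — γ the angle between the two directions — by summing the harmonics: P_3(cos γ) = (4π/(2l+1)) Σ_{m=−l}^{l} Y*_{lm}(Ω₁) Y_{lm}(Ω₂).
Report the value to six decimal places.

Addition theorem: P_3(cos γ) = (4π/7) Σ_m Y*_{lm}(Ω₁) Y_{lm}(Ω₂), m = −3…3:
  m=-3: Y*=-0.040065-0.404709i  Y=-0.277142-0.302345i  product -0.111258+0.124275i
  m=-2: Y*=+0.072615+0.108598i  Y=-0.094705+0.051078i  product -0.012424-0.006576i
  m=-1: Y*=+0.258733+0.138240i  Y=-0.074203-0.293898i  product +0.021430-0.086299i
  m=+0: Y*=-0.141467-0.000000i  Y=-0.116970+0.000000i  product +0.016547+0.000000i
  m=+1: Y*=-0.258733+0.138240i  Y=+0.074203-0.293898i  product +0.021430+0.086299i
  m=+2: Y*=+0.072615-0.108598i  Y=-0.094705-0.051078i  product -0.012424+0.006576i
  m=+3: Y*=+0.040065-0.404709i  Y=+0.277142-0.302345i  product -0.111258-0.124275i
Σ over m = -0.187958+0.000000i; ×(4π/7) → -0.337421+0.000000i. Real part: -0.337421

-0.337421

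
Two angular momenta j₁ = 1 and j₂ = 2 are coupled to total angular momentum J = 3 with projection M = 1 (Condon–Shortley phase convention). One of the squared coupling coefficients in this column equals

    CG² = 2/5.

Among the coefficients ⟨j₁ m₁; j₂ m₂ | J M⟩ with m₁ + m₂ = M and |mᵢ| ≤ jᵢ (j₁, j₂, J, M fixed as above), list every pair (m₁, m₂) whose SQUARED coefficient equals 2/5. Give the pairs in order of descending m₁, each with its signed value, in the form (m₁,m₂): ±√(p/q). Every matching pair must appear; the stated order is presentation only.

(1,0): +√(2/5)

Admissible pairs with m₁+m₂ = M = 1: (-1,2), (0,1), (1,0)
  (m₁,m₂)=(1,0): CG² = 2/5, CG = +√(2/5)   ← matches the target
  (m₁,m₂)=(0,1): CG² = 8/15, CG = +√(8/15)
  (m₁,m₂)=(-1,2): CG² = 1/15, CG = +√(1/15)
Pairs with CG² = 2/5: (1,0): +√(2/5)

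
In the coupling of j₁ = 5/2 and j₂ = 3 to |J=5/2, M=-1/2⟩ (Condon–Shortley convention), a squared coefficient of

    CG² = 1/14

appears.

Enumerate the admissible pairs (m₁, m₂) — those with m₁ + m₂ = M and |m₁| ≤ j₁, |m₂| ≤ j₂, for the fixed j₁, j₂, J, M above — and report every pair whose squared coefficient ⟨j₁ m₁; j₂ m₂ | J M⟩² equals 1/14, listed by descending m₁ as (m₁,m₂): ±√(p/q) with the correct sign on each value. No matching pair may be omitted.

Admissible pairs with m₁+m₂ = M = -1/2: (-5/2,2), (-3/2,1), (-1/2,0), (1/2,-1), (3/2,-2), (5/2,-3)
  (m₁,m₂)=(5/2,-3): CG² = 5/21, CG = +√(5/21)
  (m₁,m₂)=(3/2,-2): CG² = 1/14, CG = +√(1/14)   ← matches the target
  (m₁,m₂)=(1/2,-1): CG² = 8/35, CG = −√(8/35)
  (m₁,m₂)=(-1/2,0): CG² = 8/105, CG = +√(8/105)
  (m₁,m₂)=(-3/2,1): CG² = 1/35, CG = +√(1/35)
  (m₁,m₂)=(-5/2,2): CG² = 5/14, CG = −√(5/14)
Pairs with CG² = 1/14: (3/2,-2): +√(1/14)

(3/2,-2): +√(1/14)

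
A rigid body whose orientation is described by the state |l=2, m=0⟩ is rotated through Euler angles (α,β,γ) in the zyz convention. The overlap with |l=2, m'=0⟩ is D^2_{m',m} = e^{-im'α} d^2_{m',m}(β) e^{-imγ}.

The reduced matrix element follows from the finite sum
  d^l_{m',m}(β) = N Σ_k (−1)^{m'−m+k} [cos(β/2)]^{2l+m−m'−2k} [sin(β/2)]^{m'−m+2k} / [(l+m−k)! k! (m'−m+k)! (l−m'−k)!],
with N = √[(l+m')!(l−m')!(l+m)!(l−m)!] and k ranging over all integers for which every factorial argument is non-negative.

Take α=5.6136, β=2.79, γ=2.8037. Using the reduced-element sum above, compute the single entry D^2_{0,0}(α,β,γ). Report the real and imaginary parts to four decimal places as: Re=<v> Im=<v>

Re=0.8221 Im=0.0000

Split into d^2_{0,0}(β=2.7900) × two z-phases.
Half-angle: c=0.174892, s=0.984588. N=√(2·2·2·2)=4.000000
k∈{0,1,2} keeps every argument non-negative
  k=0: (−1)^0·4.0000/(4)·0.1749^4·0.9846^0 = +0.000936
  k=1: (−1)^1·4.0000/(1)·0.1749^2·0.9846^2 = -0.118607
  k=2: (−1)^2·4.0000/(4)·0.1749^0·0.9846^4 = +0.939761
d^2_{0,0}(2.7900) = +0.000936 -0.118607 +0.939761 = +0.822090
Phases: e^{-i·(0)·5.6136}=+1.000000+0.000000i, e^{-i·(0)·2.8037}=+1.000000+0.000000i ⇒ D=+0.822090+0.000000i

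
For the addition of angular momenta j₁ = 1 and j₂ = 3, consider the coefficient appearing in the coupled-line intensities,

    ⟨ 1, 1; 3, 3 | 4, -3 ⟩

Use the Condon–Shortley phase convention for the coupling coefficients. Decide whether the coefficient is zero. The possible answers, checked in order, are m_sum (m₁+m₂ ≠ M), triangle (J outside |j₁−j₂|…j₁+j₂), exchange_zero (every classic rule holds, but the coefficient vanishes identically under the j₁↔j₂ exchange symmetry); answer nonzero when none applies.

m-sum: m₁+m₂ = 1+3 = 4, M = -3  ✗ ⇒ coefficient is 0

m_sum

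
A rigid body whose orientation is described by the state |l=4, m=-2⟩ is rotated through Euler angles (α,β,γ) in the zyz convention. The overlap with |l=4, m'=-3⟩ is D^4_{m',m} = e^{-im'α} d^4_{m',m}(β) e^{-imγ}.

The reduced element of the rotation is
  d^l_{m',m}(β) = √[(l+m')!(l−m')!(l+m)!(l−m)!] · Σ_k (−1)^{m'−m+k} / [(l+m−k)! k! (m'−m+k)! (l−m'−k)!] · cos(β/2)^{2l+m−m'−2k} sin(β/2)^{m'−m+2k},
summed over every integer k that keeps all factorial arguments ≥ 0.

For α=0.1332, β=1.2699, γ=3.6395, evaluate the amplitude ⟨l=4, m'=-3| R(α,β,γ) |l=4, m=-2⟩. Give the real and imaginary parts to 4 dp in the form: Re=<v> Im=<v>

Re=-0.0533 Im=-0.3010

First d^4_{-3,-2}(β=1.2699), then the phase factors e^{-i(-3)α} and e^{-i(-2)γ}:
c=cos(1.269900/2)=0.805101, s=sin(1.269900/2)=0.593137; N=√[1·5040·2·720]=2693.993318
Admissible k: 1..2 (factorial args all ≥0)
  k=1: (−1)^0·2693.9933/(720)·0.8051^7·0.5931^1 = +0.486601
  k=2: (−1)^1·2693.9933/(240)·0.8051^5·0.5931^3 = -0.792326
d^4_{-3,-2}(1.2699) = +0.486601 -0.792326 = -0.305724
D = (+0.921217+0.389050i)·(-0.305724)·(+0.543819+0.839202i) = -0.053344-0.301035i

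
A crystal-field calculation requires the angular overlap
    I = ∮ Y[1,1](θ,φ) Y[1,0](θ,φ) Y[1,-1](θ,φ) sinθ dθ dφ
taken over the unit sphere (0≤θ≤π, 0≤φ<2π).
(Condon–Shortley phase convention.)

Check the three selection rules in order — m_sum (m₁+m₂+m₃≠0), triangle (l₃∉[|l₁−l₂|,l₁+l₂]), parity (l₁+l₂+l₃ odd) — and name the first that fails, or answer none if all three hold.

Σmᵢ = 0  ✓
l₃∈[|l₁−l₂|,l₁+l₂]=[0,2], have l₃=1  ✓
Σlᵢ = 3 ⇒ odd  ✗

parity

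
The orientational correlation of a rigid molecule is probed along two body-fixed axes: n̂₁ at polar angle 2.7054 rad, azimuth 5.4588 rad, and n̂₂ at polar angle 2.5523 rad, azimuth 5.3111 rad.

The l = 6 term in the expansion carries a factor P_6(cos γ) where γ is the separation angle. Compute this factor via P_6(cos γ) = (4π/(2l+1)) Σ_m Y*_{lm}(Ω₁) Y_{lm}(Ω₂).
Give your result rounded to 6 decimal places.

0.721409

Summing Y*_{l m}(θ₁,φ₁)·Y_{l m}(θ₂,φ₂) over m ∈ [−6, 6]; prefactor 4π/(2·6+1) = 0.966644:
  term(m=-6) = 0.00002 + 0.00003j   from Y*(Ω₁)=0.00064 + 0.00267j, Y(Ω₂)=0.01282 - 0.00620j
  term(m=-5) = 0.00111 + 0.00101j   from Y*(Ω₁)=0.01137 - 0.01696j, Y(Ω₂)=-0.01088 + 0.07296j
  term(m=-4) = 0.01705 + 0.01144j   from Y*(Ω₁)=-0.09025 + 0.01419j, Y(Ω₂)=-0.16494 - 0.15266j
  term(m=-3) = 0.10389 + 0.04930j   from Y*(Ω₁)=0.21093 + 0.16657j, Y(Ω₂)=0.41702 - 0.09559j
  term(m=-2) = 0.20516 + 0.06243j   from Y*(Ω₁)=-0.03842 - 0.49170j, Y(Ω₂)=-0.15860 + 0.40485j
  term(m=-1) = 0.00224 + 0.00033j   from Y*(Ω₁)=-0.28124 + 0.30407j, Y(Ω₂)=-0.00308 - 0.00451j
  term(m=+0) = 0.08736 + 0.00000j   from Y*(Ω₁)=-0.20710 + 0.00000j, Y(Ω₂)=-0.42181 + 0.00000j
  term(m=+1) = 0.00224 - 0.00033j   from Y*(Ω₁)=0.28124 + 0.30407j, Y(Ω₂)=0.00308 - 0.00451j
  term(m=+2) = 0.20516 - 0.06243j   from Y*(Ω₁)=-0.03842 + 0.49170j, Y(Ω₂)=-0.15860 - 0.40485j
  term(m=+3) = 0.10389 - 0.04930j   from Y*(Ω₁)=-0.21093 + 0.16657j, Y(Ω₂)=-0.41702 - 0.09559j
  term(m=+4) = 0.01705 - 0.01144j   from Y*(Ω₁)=-0.09025 - 0.01419j, Y(Ω₂)=-0.16494 + 0.15266j
  term(m=+5) = 0.00111 - 0.00101j   from Y*(Ω₁)=-0.01137 - 0.01696j, Y(Ω₂)=0.01088 + 0.07296j
  term(m=+6) = 0.00002 - 0.00003j   from Y*(Ω₁)=0.00064 - 0.00267j, Y(Ω₂)=0.01282 + 0.00620j
Total Σ_m = 0.74630 - 0.00000j. Multiply by 0.966644: 0.72141 - 0.00000j. P_6(cos γ) = 0.721409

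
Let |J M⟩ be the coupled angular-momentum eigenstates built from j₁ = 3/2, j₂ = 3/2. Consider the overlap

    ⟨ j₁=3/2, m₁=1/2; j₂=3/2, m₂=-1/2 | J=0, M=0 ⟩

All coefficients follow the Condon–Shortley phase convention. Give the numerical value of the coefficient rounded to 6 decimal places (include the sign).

-0.500000

j₁+j₂−J=3  J+j₁−j₂=0  J−j₁+j₂=0  j₁+j₂+J+1=4
(j₁±m₁, j₂±m₂, J±M) = (2,1,1,2,0,0)
P² = 1
sum k=1..1:
  [1] −1/2 = -1/2
S = -1/2
C² = P²·S² = 1/4 ; C = -0.500000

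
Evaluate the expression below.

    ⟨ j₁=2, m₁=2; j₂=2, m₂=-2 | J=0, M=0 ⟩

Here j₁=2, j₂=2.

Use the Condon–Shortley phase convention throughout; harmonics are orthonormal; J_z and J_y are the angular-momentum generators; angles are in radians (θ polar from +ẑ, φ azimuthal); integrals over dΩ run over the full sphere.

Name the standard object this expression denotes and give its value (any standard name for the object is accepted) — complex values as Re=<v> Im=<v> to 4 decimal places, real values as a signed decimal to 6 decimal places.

This is a Clebsch–Gordan (vector-coupling) coefficient.
triangle: 4!×0!×0!/5! = 24/120
(j±m)!: 4!×0!×0!×4!×0!×0! = 576
prefactor² = (2J+1)×Δ×N² = 576/5
  k=0: +1/(0!×4!×0!×0!×0!×0!) = 1/24
Σ = 1/24  ⇒  CG² = 576/5×(1/24)² = 1/5
CG = +√(1/5) = +0.447214

Clebsch–Gordan coefficient, +√(1/5) ≈ +0.447214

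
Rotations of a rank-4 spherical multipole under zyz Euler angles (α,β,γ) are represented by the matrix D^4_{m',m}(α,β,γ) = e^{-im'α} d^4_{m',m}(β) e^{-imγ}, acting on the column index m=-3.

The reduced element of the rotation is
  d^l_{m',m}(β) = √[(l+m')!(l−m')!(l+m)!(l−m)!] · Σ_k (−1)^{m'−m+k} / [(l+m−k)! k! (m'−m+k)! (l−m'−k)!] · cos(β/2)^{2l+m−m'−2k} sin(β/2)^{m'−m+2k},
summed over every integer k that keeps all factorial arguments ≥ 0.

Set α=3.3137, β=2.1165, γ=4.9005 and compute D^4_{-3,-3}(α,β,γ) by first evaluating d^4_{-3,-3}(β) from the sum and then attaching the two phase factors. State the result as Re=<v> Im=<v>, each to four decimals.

Re=-0.0623 Im=0.0332

Split into d^4_{-3,-3}(β=2.1165) × two z-phases.
With c≡cos(β/2)=0.490398 and s≡sin(β/2)=0.871499, N=[1·5040·1·5040]^{1/2}=5040.000000
The bounds max(0,m−m')=0 and min(l+m,l−m')=1 give 2 terms
  k=0: (−1)^0·5040.0000/(5040)·0.4904^8·0.8715^0 = +0.003345
  k=1: (−1)^1·5040.0000/(720)·0.4904^6·0.8715^2 = -0.073947
d^4_{-3,-3}(2.1165) = +0.003345 -0.073947 = -0.070603
D = (-0.869641-0.493685i)·(-0.070603)·(-0.534852+0.844946i) = -0.062290+0.033236i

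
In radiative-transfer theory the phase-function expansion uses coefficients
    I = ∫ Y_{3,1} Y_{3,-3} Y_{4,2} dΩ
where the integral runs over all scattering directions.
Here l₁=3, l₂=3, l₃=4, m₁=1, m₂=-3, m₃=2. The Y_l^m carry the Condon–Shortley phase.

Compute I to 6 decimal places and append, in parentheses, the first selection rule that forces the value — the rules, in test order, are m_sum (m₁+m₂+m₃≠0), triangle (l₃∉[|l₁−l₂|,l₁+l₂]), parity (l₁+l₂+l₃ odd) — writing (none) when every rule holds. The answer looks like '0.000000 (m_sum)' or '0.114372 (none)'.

-0.188451 (none)

Rules hold: Σm=0, L=10 even, 0≤4≤6.
N = 7·7·9 = 441
Δ = 2!·4!·4!/11! = 1/34650
Racah Σ t=0..2: t=0:+1/72 t=1:−1/16 t=2:+1/72 = -5/144
⇒ 3j(3 3 4; 0 0 0)² = 2/77, sgn -1
Racah Σ t=0..0: t=0:+1/192 = 1/192
⇒ 3j(3 3 4; 1 -3 2)² = 3/77, sgn +1
4πI² = N·(3j₀)²·(3jₘ)² = 54/121
I = -1·√(0.446281/4π) = -0.18845135
No selection rule forces the value: the integral is nonzero (none).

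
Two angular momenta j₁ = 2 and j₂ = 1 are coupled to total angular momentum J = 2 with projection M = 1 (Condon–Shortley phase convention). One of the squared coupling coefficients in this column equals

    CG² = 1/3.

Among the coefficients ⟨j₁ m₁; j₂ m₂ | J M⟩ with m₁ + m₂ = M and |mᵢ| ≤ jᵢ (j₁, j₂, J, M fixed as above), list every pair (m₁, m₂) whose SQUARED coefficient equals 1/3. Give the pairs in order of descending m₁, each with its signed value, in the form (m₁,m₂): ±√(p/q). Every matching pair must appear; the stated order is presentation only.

Admissible pairs with m₁+m₂ = M = 1: (0,1), (1,0), (2,-1)
  (m₁,m₂)=(2,-1): CG² = 1/3, CG = +√(1/3)   ← matches the target
  (m₁,m₂)=(1,0): CG² = 1/6, CG = +√(1/6)
  (m₁,m₂)=(0,1): CG² = 1/2, CG = −√(1/2)
Pairs with CG² = 1/3: (2,-1): +√(1/3)

(2,-1): +√(1/3)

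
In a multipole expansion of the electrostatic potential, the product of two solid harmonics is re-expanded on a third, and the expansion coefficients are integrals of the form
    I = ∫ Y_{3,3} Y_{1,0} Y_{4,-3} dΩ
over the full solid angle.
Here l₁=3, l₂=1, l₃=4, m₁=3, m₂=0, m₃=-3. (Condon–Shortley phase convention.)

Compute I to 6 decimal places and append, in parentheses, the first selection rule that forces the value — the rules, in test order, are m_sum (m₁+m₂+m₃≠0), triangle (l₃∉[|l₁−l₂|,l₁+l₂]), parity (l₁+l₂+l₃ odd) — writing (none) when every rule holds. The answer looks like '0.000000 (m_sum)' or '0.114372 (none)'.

-0.162868 (none)

m-sum 0 ✓  L=8 even ✓  2≤4≤4 ✓
Π(2lᵢ+1) = 7×3×9 = 189
triangle coeff Δ(3,1,4) = 1/252
Σ_t [0,0]: t=0:+1/36 = 1/36
(3j)²=4/63 [(3 1 4; 0 0 0)], sign=+1
Σ_t [0,0]: t=0:+1/720 = 1/720
(3j)²=1/36 [(3 1 4; 3 0 -3)], sign=-1
⇒ 4πI² = 1/3
I = (-1)√(1/3/(4π)) = -0.16286750
No selection rule forces the value: the integral is nonzero (none).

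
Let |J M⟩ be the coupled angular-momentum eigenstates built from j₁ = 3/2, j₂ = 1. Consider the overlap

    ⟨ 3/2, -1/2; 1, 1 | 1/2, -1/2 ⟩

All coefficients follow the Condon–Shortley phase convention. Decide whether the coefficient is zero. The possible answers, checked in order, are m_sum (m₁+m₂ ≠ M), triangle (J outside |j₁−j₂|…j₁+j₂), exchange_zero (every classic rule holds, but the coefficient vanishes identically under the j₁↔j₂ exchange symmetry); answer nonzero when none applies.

m_sum

m-sum: m₁+m₂ = -1/2+1 = 1/2, M = -1/2  ✗ ⇒ coefficient is 0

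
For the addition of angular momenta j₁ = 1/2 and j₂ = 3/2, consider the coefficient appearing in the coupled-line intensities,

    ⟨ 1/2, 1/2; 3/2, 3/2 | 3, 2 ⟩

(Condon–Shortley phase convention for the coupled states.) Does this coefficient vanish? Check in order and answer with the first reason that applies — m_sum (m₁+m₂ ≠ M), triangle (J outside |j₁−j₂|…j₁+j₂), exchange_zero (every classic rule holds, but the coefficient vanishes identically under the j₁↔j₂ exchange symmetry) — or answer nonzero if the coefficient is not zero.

triangle

m-sum: m₁+m₂ = 1/2+3/2 = 2, M = 2  ✓
triangle: need |j₁−j₂| ≤ J ≤ j₁+j₂, i.e. J ∈ [1, 2]; J = 3 is outside ✗ ⇒ coefficient is 0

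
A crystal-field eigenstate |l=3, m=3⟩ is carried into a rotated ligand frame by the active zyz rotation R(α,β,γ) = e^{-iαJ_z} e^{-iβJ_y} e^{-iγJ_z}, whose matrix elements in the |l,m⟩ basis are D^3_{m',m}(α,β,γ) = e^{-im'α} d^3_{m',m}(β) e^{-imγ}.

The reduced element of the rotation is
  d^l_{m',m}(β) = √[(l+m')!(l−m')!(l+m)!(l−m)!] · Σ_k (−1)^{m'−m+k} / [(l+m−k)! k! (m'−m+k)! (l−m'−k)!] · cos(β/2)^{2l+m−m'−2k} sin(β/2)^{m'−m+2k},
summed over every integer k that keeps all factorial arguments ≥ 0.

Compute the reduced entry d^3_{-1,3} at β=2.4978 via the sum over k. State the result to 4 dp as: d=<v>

d^3_{-1,3}(β=2.4978) via the finite sum:
c=cos(2.497800/2)=0.316366, s=sin(2.497800/2)=0.948637; N=√[2·24·720·1]=185.903201
k∈{4} keeps every argument non-negative
  k=4: (−1)^0·185.9032/(48)·0.3164^2·0.9486^4 = +0.313925
d^3_{-1,3}(2.4978) = +0.313925

d=0.3139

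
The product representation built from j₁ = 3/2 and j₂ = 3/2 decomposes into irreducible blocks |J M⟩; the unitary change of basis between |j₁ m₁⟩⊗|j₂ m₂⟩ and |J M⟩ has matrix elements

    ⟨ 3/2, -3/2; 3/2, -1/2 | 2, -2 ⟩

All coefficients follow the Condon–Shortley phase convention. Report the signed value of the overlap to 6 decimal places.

-0.707107  (= −√(1/2))

j₁+j₂−J=1  J+j₁−j₂=2  J−j₁+j₂=2  j₁+j₂+J+1=6
(j₁±m₁, j₂±m₂, J±M) = (0,3,1,2,0,4)
P² = 8
sum k=1..1:
  [1] −1/4 = -1/4
S = -1/4
C² = P²·S² = 1/2 ; C = -0.707107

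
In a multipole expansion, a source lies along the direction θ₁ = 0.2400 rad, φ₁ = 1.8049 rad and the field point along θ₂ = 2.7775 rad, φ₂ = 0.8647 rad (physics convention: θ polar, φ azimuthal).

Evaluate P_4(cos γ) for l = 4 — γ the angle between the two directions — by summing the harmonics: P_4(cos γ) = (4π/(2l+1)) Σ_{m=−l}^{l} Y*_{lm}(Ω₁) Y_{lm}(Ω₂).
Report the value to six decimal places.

Addition theorem: P_4(cos γ) = (4π/9) Σ_m Y*_{lm}(Ω₁) Y_{lm}(Ω₂), m = −4…4:
  m=-4: Y*=(0.000837, 0.001138)  Y=(-0.006761, 0.002220)  product (-0.000008, -0.000006)
  m=-3: Y*=(0.010548, -0.012465)  Y=(0.045096, 0.027493)  product (0.000818, -0.000272)
  m=-2: Y*=(-0.094532, -0.047806)  Y=(-0.034252, -0.214145)  product (-0.007000, 0.021881)
  m=-1: Y*=(-0.091332, 0.382981)  Y=(-0.317917, 0.372808)  product (-0.113743, -0.155806)
  m=+0: Y*=(0.619019, -0.000000)  Y=(0.369242, 0.000000)  product (0.228568, 0.000000)
  m=+1: Y*=(0.091332, 0.382981)  Y=(0.317917, 0.372808)  product (-0.113743, 0.155806)
  m=+2: Y*=(-0.094532, 0.047806)  Y=(-0.034252, 0.214145)  product (-0.007000, -0.021881)
  m=+3: Y*=(-0.010548, -0.012465)  Y=(-0.045096, 0.027493)  product (0.000818, 0.000272)
  m=+4: Y*=(0.000837, -0.001138)  Y=(-0.006761, -0.002220)  product (-0.000008, 0.000006)
Total Σ_m = (-0.011296, -0.000000). Multiply by 1.396263: (-0.015772, -0.000000). P_4(cos γ) = -0.015772

-0.015772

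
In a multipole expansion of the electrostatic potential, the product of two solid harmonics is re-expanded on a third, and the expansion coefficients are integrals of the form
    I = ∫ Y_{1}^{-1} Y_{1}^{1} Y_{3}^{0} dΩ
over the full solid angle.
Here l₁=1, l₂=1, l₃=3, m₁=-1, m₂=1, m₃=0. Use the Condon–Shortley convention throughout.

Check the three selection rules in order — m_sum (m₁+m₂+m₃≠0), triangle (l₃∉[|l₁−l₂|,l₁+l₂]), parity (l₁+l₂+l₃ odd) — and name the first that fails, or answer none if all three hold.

triangle

azimuthal sum: -1 + 1 + 0 = 0  ✓
l₃ must lie in [0,2]; have l₃=3  ✗
L = 1 + 1 + 3 = 5 (odd)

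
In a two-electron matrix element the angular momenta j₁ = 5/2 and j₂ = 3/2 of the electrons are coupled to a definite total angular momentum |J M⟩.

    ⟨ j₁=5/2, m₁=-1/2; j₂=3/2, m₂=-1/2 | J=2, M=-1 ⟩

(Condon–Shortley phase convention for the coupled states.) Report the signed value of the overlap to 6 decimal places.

j₁+j₂−J=2  J+j₁−j₂=3  J−j₁+j₂=1  j₁+j₂+J+1=7
(j₁±m₁, j₂±m₂, J±M) = (2,3,1,2,1,3)
P² = 12/7
sum k=0..1:
  [0] +1/12 = 1/12
  [1] −1/2 = -1/2
S = -5/12
C² = P²·S² = 25/84 ; C = -0.545545

−√(25/84) = -0.545545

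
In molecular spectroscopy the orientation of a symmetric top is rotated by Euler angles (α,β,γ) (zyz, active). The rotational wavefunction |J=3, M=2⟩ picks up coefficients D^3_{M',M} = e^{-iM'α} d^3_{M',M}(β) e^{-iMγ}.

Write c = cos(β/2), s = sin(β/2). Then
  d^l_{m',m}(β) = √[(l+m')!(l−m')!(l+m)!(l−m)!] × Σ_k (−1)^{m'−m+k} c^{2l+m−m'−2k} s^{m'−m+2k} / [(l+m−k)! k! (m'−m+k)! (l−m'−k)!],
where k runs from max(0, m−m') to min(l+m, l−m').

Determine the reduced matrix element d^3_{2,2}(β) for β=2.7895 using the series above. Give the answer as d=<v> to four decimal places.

d^3_{2,2}(β=2.7895) via the finite sum:
Half-angle: c=0.175138, s=0.984544. N=√(120·1·120·1)=120.000000
k: max(0,(2)−(2))=0 … min(3+(2),3−(2))=1
  k=0: (−1)^0·120.0000/(120)·0.1751^6·0.9845^0 = +0.000029
  k=1: (−1)^1·120.0000/(24)·0.1751^4·0.9845^2 = -0.004560
d^3_{2,2}(2.7895) = +0.000029 -0.004560 = -0.004531

d=-0.0045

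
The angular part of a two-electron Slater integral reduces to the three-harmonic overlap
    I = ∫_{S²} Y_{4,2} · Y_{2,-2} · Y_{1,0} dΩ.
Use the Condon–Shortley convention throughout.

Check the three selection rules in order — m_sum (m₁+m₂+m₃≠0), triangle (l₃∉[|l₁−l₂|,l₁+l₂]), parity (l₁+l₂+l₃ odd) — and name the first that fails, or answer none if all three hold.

triangle

azimuthal sum: 2 − 2 + 0 = 0  ✓
l₃ must lie in [2,6]; have l₃=1  ✗
L = 4 + 2 + 1 = 7 (odd)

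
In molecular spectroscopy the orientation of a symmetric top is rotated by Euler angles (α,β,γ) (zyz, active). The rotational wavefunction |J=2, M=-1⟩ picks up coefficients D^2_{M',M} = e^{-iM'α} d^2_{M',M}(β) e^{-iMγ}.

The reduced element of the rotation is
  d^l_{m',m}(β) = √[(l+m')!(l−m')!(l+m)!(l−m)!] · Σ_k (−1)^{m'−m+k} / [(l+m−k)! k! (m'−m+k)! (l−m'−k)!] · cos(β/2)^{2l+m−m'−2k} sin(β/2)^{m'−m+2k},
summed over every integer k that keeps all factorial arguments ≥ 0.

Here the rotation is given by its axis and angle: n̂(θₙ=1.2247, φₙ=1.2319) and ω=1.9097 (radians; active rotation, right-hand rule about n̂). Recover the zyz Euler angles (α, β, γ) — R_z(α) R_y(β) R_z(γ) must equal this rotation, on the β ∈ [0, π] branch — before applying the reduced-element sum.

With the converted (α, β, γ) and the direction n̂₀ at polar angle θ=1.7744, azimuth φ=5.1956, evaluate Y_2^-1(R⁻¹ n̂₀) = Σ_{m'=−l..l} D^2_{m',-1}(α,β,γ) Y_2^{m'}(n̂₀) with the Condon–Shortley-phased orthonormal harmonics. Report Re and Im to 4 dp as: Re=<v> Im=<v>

Axis–angle → zyz. n̂ = (sinθₙcosφₙ, sinθₙsinφₙ, cosθₙ) = (+0.312734, +0.887199, +0.339228), ω = 1.9097.
R = I cosω + sinω [n̂]ₓ + (1−cosω) n̂n̂ᵀ gives
  R = [-0.202136, +0.049766, +0.978092; +0.689631, +0.716350, +0.106074; -0.695377, +0.695964, -0.179120]
β = atan2(√(R₁₃²+R₂₃²), R₃₃) = 1.750888; α = atan2(R₂₃, R₁₃) mod 2π = 0.108027; γ = atan2(R₃₂, −R₃₁) mod 2π = 0.785820
Need the full column D^2_{m',-1} for m'=−2..2 at α=0.1080, β=1.7509, γ=0.7858.
cos(β/2)=0.640656, sin(β/2)=0.767828
d^2_{-2,-1}: single k=1 term ⇒ +0.403802;  D = +0.217538+0.340196i
d^2_{-1,-1}: k∈[0..1] ⇒ +0.168461 -0.725937 = -0.557476;  D = -0.349213-0.434546i
d^2_{0,-1}: k∈[0..1] ⇒ -0.494554 +0.710383 = +0.215829;  D = +0.152550+0.152678i
d^2_{1,-1}: k∈[0..1] ⇒ +0.725937 -0.347581 = +0.378356;  D = +0.294724+0.237258i
d^2_{2,-1}: single k=0 term ⇒ -0.580025;  D = -0.488397-0.312886i
Y_2^{m'}(θ=1.7744,φ=5.1956) and Σ D·Y over m':
  (+0.2175+0.3402i)·(-0.2105+0.3049i)  (-0.3492-0.4345i)·(-0.0711-0.1355i)  (+0.1525+0.1527i)·(-0.2767+0.0000i)  (+0.2947+0.2373i)·(+0.0711-0.1355i)  (-0.4884-0.3129i)·(-0.2105-0.3049i)
Y_2^-1(R⁻¹ n̂) = -0.165238+0.222343i

Re=-0.1652 Im=0.2223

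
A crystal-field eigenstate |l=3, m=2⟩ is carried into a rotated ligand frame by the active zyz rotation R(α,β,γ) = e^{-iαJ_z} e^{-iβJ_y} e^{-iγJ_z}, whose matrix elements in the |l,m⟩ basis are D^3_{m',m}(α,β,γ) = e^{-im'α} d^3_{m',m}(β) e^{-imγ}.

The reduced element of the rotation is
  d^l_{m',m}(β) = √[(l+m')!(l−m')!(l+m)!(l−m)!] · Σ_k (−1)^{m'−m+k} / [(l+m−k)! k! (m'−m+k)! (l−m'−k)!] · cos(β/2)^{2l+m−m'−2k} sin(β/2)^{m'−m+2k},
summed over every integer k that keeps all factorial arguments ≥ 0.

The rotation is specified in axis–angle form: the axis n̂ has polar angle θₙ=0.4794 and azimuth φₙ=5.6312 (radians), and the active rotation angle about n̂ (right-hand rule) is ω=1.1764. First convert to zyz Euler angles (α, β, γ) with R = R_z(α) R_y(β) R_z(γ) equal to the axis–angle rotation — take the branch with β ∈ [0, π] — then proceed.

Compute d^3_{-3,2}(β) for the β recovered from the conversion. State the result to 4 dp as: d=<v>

d=0.0026

Axis–angle → zyz. n̂ = (sinθₙcosφₙ, sinθₙsinφₙ, cosθₙ) = (+0.366636, -0.279869, +0.887272), ω = 1.1764.
R = I cosω + sinω [n̂]ₓ + (1−cosω) n̂n̂ᵀ gives
  R = [+0.467021, -0.882337, -0.058076; +0.755973, +0.432480, -0.491392; +0.458690, +0.185587, +0.869000]
β = atan2(√(R₁₃²+R₂₃²), R₃₃) = 0.517618; α = atan2(R₂₃, R₁₃) mod 2π = 4.594748; γ = atan2(R₃₂, −R₃₁) mod 2π = 2.757126
d^3_{-3,2}(β=0.5176) via the finite sum:
c=cos(0.517618/2)=0.966695, s=sin(0.517618/2)=0.255929; N=√[1·720·120·1]=293.938769
The bounds max(0,m−m')=5 and min(l+m,l−m')=5 give 1 term
  k=5: (−1)^0·293.9388/(120)·0.9667^1·0.2559^5 = +0.002600
d^3_{-3,2}(0.5176) = +0.002600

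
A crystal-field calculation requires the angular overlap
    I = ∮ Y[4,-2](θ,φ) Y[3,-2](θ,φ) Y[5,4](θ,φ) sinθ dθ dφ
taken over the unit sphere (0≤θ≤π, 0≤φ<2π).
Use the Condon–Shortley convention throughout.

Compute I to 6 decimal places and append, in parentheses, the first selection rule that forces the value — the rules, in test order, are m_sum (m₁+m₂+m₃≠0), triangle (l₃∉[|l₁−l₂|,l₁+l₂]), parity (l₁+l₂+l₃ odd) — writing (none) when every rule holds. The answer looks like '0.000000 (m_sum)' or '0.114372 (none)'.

m-sum 0 ✓  L=12 even ✓  1≤5≤7 ✓
Π(2lᵢ+1) = 9×7×11 = 693
triangle coeff Δ(4,3,5) = 1/180180
Σ_t [0,2]: t=0:+1/576 t=1:−1/144 t=2:+1/576 = -1/288
(3j)²=20/1001 [(4 3 5; 0 0 0)], sign=+1
Σ_t [0,1]: t=0:+1/8640 t=1:−1/2880 = -1/4320
(3j)²=8/429 [(4 3 5; -2 -2 4)], sign=+1
⇒ 4πI² = 480/1859
I = (+1)√(480/1859/(4π)) = 0.14334284
No selection rule forces the value: the integral is nonzero (none).

0.143343 (none)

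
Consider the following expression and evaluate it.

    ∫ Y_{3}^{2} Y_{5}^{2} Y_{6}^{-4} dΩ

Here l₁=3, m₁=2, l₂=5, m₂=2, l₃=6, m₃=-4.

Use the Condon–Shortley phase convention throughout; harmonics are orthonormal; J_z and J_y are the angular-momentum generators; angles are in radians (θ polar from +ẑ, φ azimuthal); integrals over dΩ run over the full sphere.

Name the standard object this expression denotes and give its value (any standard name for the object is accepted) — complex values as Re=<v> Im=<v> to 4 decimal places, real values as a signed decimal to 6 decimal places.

Gaunt coefficient, +0.088266

This is a Gaunt coefficient — the integral of a triple product of spherical harmonics over the sphere.
m-sum 0 ✓  L=14 even ✓  2≤6≤8 ✓
Π(2lᵢ+1) = 7×11×13 = 1001
triangle coeff Δ(3,5,6) = 1/675675
Σ_t [0,2]: t=0:+1/8640 t=1:−1/2304 t=2:+1/8640 = -7/34560
(3j)²=7/429 [(3 5 6; 0 0 0)], sign=-1
Σ_t [0,1]: t=0:+1/60480 t=1:−1/34560 = -1/80640
(3j)²=6/1001 [(3 5 6; 2 2 -4)], sign=-1
⇒ 4πI² = 14/143
I = (+1)√(14/143/(4π)) = 0.08826552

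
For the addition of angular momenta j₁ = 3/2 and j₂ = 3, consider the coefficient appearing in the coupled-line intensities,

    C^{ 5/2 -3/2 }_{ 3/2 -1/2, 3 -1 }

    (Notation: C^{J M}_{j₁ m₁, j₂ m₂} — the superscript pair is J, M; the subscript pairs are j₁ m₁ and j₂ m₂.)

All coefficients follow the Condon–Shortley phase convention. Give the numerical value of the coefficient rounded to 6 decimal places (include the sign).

−√(7/20) ≈ -0.591608

triangle: 2!×1!×4!/8! = 48/40320
(j±m)!: 1!×2!×2!×4!×1!×4! = 2304
prefactor² = (2J+1)×Δ×N² = 576/35
  k=1: −1/(1!×1!×1!×1!×0!×3!) = -1/6
  k=2: +1/(2!×0!×0!×0!×1!×4!) = 1/48
Σ = -7/48  ⇒  CG² = 576/35×(-7/48)² = 7/20
CG = −√(7/20) = -0.591608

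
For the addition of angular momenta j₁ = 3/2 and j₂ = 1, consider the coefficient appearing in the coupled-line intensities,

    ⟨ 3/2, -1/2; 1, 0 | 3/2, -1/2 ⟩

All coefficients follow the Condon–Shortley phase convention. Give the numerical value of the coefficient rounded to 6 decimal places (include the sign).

j₁+j₂−J=1  J+j₁−j₂=2  J−j₁+j₂=1  j₁+j₂+J+1=5
(j₁±m₁, j₂±m₂, J±M) = (1,2,1,1,1,2)
P² = 4/15
sum k=0..1:
  [0] +1/2 = 1/2
  [1] −1/1 = -1
S = -1/2
C² = P²·S² = 1/15 ; C = -0.258199

−√(1/15) = -0.258199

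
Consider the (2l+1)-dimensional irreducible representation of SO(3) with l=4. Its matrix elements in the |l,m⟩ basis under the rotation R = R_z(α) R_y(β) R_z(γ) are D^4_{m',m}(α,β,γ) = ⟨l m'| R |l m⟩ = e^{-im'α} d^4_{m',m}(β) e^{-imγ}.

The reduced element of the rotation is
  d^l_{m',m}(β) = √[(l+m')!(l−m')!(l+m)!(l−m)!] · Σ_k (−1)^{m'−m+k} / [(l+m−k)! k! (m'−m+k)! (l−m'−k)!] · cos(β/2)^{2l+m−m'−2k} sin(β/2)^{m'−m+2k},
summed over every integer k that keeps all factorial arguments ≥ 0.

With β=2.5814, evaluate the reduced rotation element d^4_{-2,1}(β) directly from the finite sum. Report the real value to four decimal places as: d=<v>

d=0.5409

d^4_{-2,1}(β=2.5814) via the finite sum:
With c≡cos(β/2)=0.276448 and s≡sin(β/2)=0.961029, N=[2·720·120·6]^{1/2}=1018.233765
k: max(0,(1)−(-2))=3 … min(4+(1),4−(-2))=5
  k=3: (−1)^0·1018.2338/(72)·0.2764^5·0.9610^3 = +0.020267
  k=4: (−1)^1·1018.2338/(48)·0.2764^3·0.9610^5 = -0.367392
  k=5: (−1)^2·1018.2338/(240)·0.2764^1·0.9610^7 = +0.887984
d^4_{-2,1}(2.5814) = +0.020267 -0.367392 +0.887984 = +0.540859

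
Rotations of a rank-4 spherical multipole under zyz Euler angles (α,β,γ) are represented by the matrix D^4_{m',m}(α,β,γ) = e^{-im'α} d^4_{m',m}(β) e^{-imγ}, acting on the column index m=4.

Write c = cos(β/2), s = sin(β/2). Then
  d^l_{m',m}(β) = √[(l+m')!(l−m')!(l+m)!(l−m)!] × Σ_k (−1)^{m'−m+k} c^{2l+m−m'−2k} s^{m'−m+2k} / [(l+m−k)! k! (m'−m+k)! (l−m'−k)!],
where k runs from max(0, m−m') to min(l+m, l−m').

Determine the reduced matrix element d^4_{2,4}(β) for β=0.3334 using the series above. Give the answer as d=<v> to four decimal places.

d^4_{2,4}(β=0.3334) via the finite sum:
With c≡cos(β/2)=0.986138 and s≡sin(β/2)=0.165929, N=[720·2·40320·1]^{1/2}=7619.763776
Admissible k: 2..2 (factorial args all ≥0)
  k=2: (−1)^0·7619.7638/(1440)·0.9861^6·0.1659^2 = +0.133983
d^4_{2,4}(0.3334) = +0.133983

d=0.1340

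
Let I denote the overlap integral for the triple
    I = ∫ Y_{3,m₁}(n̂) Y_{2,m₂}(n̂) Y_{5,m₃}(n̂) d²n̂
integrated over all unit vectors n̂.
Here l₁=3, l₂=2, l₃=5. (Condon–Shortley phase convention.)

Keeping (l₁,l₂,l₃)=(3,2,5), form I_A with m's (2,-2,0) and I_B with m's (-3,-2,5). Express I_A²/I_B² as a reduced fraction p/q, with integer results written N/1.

1/42

l's match ⇒ only the (l;m) 3-j factors differ between A and B.
A: triangle coeff Δ(3,2,5) = 1/2310; Σ_t [0,0]: t=0:+1/2880 = 1/2880; (3j)²=1/462 [(3 2 5; 2 -2 0)], sign=-1
B: triangle coeff Δ(3,2,5) = 1/2310; Σ_t [0,0]: t=0:+1/17280 = 1/17280; (3j)²=1/11 [(3 2 5; -3 -2 5)], sign=+1
I_A²/I_B² = (1/462)/(1/11) = 1/42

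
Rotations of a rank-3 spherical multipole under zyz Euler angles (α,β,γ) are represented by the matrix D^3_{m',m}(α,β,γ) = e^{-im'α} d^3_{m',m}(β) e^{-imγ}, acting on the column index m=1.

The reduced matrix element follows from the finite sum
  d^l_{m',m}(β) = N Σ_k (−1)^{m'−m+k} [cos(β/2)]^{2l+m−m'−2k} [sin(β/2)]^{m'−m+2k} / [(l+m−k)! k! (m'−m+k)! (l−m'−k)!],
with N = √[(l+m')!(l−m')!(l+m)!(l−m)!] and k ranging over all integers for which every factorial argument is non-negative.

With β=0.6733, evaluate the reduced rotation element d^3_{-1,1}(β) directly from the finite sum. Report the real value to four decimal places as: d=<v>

d^3_{-1,1}(β=0.6733) via the finite sum:
c=cos(0.673300/2)=0.943867, s=sin(0.673300/2)=0.330327; N=√[2·24·24·2]=48.000000
k∈{2,3,4} keeps every argument non-negative
  k=2: (−1)^0·48.0000/(8)·0.9439^4·0.3303^2 = +0.519615
  k=3: (−1)^1·48.0000/(6)·0.9439^2·0.3303^4 = -0.084857
  k=4: (−1)^2·48.0000/(48)·0.9439^0·0.3303^6 = +0.001299
d^3_{-1,1}(0.6733) = +0.519615 -0.084857 +0.001299 = +0.436057

d=0.4361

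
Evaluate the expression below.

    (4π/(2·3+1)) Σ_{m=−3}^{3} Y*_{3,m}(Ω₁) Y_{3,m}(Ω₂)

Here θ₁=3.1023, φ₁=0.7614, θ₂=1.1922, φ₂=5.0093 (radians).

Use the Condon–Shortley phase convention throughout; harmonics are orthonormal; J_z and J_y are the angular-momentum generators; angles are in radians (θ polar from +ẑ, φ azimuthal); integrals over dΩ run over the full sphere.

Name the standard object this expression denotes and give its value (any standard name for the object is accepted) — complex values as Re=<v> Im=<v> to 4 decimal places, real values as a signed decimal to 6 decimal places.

Legendre polynomial (addition theorem), +0.435097

This sum is the spherical-harmonic addition theorem: it equals the Legendre polynomial P_l(cos γ) of the angle γ between the two directions.
Term-by-term m-sum for l=3 (normalisation 4π/7 = 1.795196):
  m=-3: (-0.000017, 0.000019) × (-0.260252, -0.210483) = (0.000008, -0.000001)  (running Σ = (0.000008, -0.000001))
  m=-2: (-0.000076, -0.001574) × (-0.270305, 0.182484) = (0.000308, 0.000412)  (running Σ = (0.000316, 0.000410))
  m=-1: (0.036688, 0.034968) × (-0.027843, -0.091004) = (0.002161, -0.004312)  (running Σ = (0.002477, -0.003902))
  m=0: (-0.742900, -0.000000) × (-0.319577, 0.000000) = (0.237414, 0.000000)  (running Σ = (0.239891, -0.003902))
  m=1: (-0.036688, 0.034968) × (0.027843, -0.091004) = (0.002161, 0.004312)  (running Σ = (0.242051, 0.000410))
  m=2: (-0.000076, 0.001574) × (-0.270305, -0.182484) = (0.000308, -0.000412)  (running Σ = (0.242359, -0.000001))
  m=3: (0.000017, 0.000019) × (0.260252, -0.210483) = (0.000008, 0.000001)  (running Σ = (0.242367, 0.000000))
Accumulated sum (0.242367, 0.000000); after 4π/(2l+1) scaling, (0.435097, 0.000000) ⇒ P_3 = 0.435097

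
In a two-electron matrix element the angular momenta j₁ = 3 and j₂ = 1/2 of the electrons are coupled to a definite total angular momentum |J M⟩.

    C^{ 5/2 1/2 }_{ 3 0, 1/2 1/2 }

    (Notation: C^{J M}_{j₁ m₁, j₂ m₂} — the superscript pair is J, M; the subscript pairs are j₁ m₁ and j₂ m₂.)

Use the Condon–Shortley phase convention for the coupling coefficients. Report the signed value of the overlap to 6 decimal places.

√[6·1!5!0!/7! · 3!3!1!0!3!2!] = √(432/7)
  +(−1)^1/∏(1,0,2,0,3,0)! = -1/12  (running -1/12)
⟨..|..⟩ = √(432/7)·(-1/12) = -0.654654

−√(3/7) ≈ -0.654654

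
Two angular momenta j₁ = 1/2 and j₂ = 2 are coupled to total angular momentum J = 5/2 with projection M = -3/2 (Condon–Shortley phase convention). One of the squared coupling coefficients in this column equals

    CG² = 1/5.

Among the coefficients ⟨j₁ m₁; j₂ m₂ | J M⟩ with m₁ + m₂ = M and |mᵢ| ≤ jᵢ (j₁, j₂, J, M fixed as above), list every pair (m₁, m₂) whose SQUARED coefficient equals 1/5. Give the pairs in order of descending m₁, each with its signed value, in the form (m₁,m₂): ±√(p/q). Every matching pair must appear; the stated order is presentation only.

Admissible pairs with m₁+m₂ = M = -3/2: (-1/2,-1), (1/2,-2)
  (m₁,m₂)=(1/2,-2): CG² = 1/5, CG = +√(1/5)   ← matches the target
  (m₁,m₂)=(-1/2,-1): CG² = 4/5, CG = +√(4/5)
Pairs with CG² = 1/5: (1/2,-2): +√(1/5)

(1/2,-2): +√(1/5)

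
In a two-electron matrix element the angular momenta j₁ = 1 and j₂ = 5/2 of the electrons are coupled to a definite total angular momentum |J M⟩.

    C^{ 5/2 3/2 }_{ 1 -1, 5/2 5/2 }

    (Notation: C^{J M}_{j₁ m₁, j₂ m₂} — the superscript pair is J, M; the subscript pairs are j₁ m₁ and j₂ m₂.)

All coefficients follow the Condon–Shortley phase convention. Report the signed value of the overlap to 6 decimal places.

−√(2/7) = -0.534522

triangle: 1!*1!*4!/7! = 24/5040
(j±m)!: 0!*2!*5!*0!*4!*1! = 5760
prefactor² = (2J+1)*Δ*N² = 1152/7
  k=1: −1/(1!*0!*1!*4!*0!*0!) = -1/24
Σ = -1/24  ⇒  CG² = 1152/7*(-1/24)² = 2/7
CG = −√(2/7) = -0.534522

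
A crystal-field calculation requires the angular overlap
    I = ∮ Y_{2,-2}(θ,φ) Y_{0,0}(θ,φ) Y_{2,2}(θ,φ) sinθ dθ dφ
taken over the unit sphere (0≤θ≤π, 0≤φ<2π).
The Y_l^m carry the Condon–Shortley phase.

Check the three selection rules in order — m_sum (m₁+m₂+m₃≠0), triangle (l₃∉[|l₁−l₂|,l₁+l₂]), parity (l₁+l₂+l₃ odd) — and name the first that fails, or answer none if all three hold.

m₁+m₂+m₃ = -2 + 0 + 2 = 0  ✓
triangle: |2−0|=2 ≤ l₃=2 ≤ 2+0=2  ✓
parity: l₁+l₂+l₃ = 4 is even  ✓

none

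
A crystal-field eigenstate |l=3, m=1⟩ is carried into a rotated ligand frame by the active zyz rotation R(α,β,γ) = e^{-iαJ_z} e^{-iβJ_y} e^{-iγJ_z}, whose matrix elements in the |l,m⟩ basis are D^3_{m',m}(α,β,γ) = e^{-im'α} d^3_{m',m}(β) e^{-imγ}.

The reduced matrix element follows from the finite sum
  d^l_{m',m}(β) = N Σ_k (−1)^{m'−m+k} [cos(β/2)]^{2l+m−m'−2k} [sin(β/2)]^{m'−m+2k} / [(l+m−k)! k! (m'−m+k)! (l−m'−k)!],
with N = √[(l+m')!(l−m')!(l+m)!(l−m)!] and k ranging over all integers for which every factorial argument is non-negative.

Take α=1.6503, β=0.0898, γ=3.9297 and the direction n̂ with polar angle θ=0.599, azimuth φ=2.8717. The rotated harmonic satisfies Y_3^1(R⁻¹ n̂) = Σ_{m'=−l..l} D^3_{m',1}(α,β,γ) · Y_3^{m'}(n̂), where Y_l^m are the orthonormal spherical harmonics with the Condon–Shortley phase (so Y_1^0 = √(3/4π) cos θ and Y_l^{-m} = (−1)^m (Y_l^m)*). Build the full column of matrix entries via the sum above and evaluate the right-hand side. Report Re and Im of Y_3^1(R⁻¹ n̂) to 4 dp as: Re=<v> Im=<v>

Need the full column D^3_{m',1} for m'=−3..3 at α=1.6503, β=0.0898, γ=3.9297.
cos(β/2)=0.998992, sin(β/2)=0.044885
d^3_{-3,1}: single k=4 term ⇒ +0.000016;  D = +0.000008+0.000013i
d^3_{-2,1}: k∈[3..4] ⇒ +0.000570 -0.000001 = +0.000570;  D = +0.000461-0.000335i
d^3_{-1,1}: k∈[2..4] ⇒ +0.012039 -0.000032 +0.000000 = +0.012007;  D = -0.007814-0.009116i
d^3_{0,1}: k∈[1..3] ⇒ +0.154704 -0.000937 +0.000001 = +0.153768;  D = -0.108435+0.109024i
d^3_{1,1}: k∈[0..2] ⇒ +0.993968 -0.016052 +0.000024 = +0.977940;  D = +0.745959+0.632386i
d^3_{2,1}: k∈[0..1] ⇒ -0.141225 +0.000570 = -0.140655;  D = -0.082146+0.114174i
d^3_{3,1}: single k=0 term ⇒ +0.007771;  D = -0.006649-0.004023i
Y_3^{m'}(θ=0.599,φ=2.8717) and Σ D·Y over m':
  (+0.0000+0.0000i)·(-0.0516-0.0541i)  (+0.0005-0.0003i)·(+0.2302+0.1379i)  (-0.0078-0.0091i)·(-0.4233-0.1171i)  (-0.1084+0.1090i)·(+0.1265+0.0000i)  (+0.7460+0.6324i)·(+0.4233-0.1171i)  (-0.0821+0.1142i)·(+0.2302-0.1379i)  (-0.0066-0.0040i)·(+0.0516-0.0541i)
Y_3^1(R⁻¹ n̂) = +0.374801+0.236665i

Re=0.3748 Im=0.2367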